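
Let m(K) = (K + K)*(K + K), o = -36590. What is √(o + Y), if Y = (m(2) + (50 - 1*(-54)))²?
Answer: I*√22190 ≈ 148.96*I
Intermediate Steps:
m(K) = 4*K² (m(K) = (2*K)*(2*K) = 4*K²)
Y = 14400 (Y = (4*2² + (50 - 1*(-54)))² = (4*4 + (50 + 54))² = (16 + 104)² = 120² = 14400)
√(o + Y) = √(-36590 + 14400) = √(-22190) = I*√22190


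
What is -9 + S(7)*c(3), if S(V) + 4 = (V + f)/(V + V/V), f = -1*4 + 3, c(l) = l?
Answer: -75/4 ≈ -18.750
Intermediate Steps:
f = -1 (f = -4 + 3 = -1)
S(V) = -4 + (-1 + V)/(1 + V) (S(V) = -4 + (V - 1)/(V + V/V) = -4 + (-1 + V)/(V + 1) = -4 + (-1 + V)/(1 + V))
-9 + S(7)*c(3) = -9 + ((-5 - 3*7)/(1 + 7))*3 = -9 + ((-5 - 21)/8)*3 = -9 + ((⅛)*(-26))*3 = -9 - 13/4*3 = -9 - 39/4 = -75/4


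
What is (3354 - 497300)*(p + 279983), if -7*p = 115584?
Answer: -130140446566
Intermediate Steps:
p = -16512 (p = -1/7*115584 = -16512)
(3354 - 497300)*(p + 279983) = (3354 - 497300)*(-16512 + 279983) = -493946*263471 = -130140446566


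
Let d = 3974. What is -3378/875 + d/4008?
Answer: -5030887/1753500 ≈ -2.8691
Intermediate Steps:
-3378/875 + d/4008 = -3378/875 + 3974/4008 = -3378*1/875 + 3974*(1/4008) = -3378/875 + 1987/2004 = -5030887/1753500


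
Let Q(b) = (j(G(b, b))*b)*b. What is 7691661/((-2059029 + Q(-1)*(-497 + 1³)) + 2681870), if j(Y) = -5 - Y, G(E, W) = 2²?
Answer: 7691661/627305 ≈ 12.261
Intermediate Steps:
G(E, W) = 4
Q(b) = -9*b² (Q(b) = ((-5 - 1*4)*b)*b = ((-5 - 4)*b)*b = (-9*b)*b = -9*b²)
7691661/((-2059029 + Q(-1)*(-497 + 1³)) + 2681870) = 7691661/((-2059029 + (-9*(-1)²)*(-497 + 1³)) + 2681870) = 7691661/((-2059029 + (-9*1)*(-497 + 1)) + 2681870) = 7691661/((-2059029 - 9*(-496)) + 2681870) = 7691661/((-2059029 + 4464) + 2681870) = 7691661/(-2054565 + 2681870) = 7691661/627305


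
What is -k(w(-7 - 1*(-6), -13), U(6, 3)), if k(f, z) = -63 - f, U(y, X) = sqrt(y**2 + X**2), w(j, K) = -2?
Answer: 61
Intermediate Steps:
U(y, X) = sqrt(X**2 + y**2)
-k(w(-7 - 1*(-6), -13), U(6, 3)) = -(-63 - 1*(-2)) = -(-63 + 2) = -1*(-61) = 61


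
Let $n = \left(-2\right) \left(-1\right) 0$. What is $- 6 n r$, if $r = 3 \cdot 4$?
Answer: $0$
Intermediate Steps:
$r = 12$
$n = 0$ ($n = 2 \cdot 0 = 0$)
$- 6 n r = \left(-6\right) 0 \cdot 12 = 0 \cdot 12 = 0$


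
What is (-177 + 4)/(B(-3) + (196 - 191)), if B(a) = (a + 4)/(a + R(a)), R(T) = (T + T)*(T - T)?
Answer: -519/14 ≈ -37.071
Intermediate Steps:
R(T) = 0 (R(T) = (2*T)*0 = 0)
B(a) = (4 + a)/a (B(a) = (a + 4)/(a + 0) = (4 + a)/a)
(-177 + 4)/(B(-3) + (196 - 191)) = (-177 + 4)/((4 - 3)/(-3) + (196 - 191)) = -173/(-⅓*1 + 5) = -173/(-⅓ + 5) = -173/14/3 = -173*3/14 = -519/14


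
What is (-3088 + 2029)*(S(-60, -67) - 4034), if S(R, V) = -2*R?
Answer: 4144926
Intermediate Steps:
(-3088 + 2029)*(S(-60, -67) - 4034) = (-3088 + 2029)*(-2*(-60) - 4034) = -1059*(120 - 4034) = -1059*(-3914) = 4144926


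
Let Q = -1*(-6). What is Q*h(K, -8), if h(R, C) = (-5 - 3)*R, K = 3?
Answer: -144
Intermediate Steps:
h(R, C) = -8*R
Q = 6
Q*h(K, -8) = 6*(-8*3) = 6*(-24) = -144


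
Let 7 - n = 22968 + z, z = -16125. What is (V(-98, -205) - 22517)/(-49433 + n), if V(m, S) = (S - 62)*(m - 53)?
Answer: -17800/56269 ≈ -0.31634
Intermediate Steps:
V(m, S) = (-62 + S)*(-53 + m)
n = -6836 (n = 7 - (22968 - 16125) = 7 - 1*6843 = 7 - 6843 = -6836)
(V(-98, -205) - 22517)/(-49433 + n) = ((3286 - 62*(-98) - 53*(-205) - 205*(-98)) - 22517)/(-49433 - 6836) = ((3286 + 6076 + 10865 + 20090) - 22517)/(-56269) = (40317 - 22517)*(-1/56269) = 17800*(-1/56269) = -17800/56269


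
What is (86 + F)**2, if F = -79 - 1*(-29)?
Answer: 1296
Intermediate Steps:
F = -50 (F = -79 + 29 = -50)
(86 + F)**2 = (86 - 50)**2 = 36**2 = 1296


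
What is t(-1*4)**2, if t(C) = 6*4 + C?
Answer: 400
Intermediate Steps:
t(C) = 24 + C
t(-1*4)**2 = (24 - 1*4)**2 = (24 - 4)**2 = 20**2 = 400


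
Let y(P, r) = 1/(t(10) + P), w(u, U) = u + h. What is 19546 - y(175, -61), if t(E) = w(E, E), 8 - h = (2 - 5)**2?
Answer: 3596463/184 ≈ 19546.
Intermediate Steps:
h = -1 (h = 8 - (2 - 5)**2 = 8 - 1*(-3)**2 = 8 - 1*9 = 8 - 9 = -1)
w(u, U) = -1 + u (w(u, U) = u - 1 = -1 + u)
t(E) = -1 + E
y(P, r) = 1/(9 + P) (y(P, r) = 1/((-1 + 10) + P) = 1/(9 + P))
19546 - y(175, -61) = 19546 - 1/(9 + 175) = 19546 - 1/184 = 3596463/184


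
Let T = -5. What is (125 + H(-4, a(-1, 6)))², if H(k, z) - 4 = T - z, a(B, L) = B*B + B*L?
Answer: 16641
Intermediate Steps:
a(B, L) = B² + B*L
H(k, z) = -1 - z (H(k, z) = 4 + (-5 - z) = -1 - z)
(125 + H(-4, a(-1, 6)))² = (125 + (-1 - (-1)*(-1 + 6)))² = (125 + (-1 - (-1)*5))² = (125 + (-1 - 1*(-5)))² = (125 + (-1 + 5))² = (125 + 4)² = 129² = 16641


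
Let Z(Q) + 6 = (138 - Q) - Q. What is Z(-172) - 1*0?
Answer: 476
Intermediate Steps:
Z(Q) = 132 - 2*Q (Z(Q) = -6 + ((138 - Q) - Q) = -6 + (138 - 2*Q) = 132 - 2*Q)
Z(-172) - 1*0 = (132 - 2*(-172)) - 1*0 = (132 + 344) + 0 = 476 + 0 = 476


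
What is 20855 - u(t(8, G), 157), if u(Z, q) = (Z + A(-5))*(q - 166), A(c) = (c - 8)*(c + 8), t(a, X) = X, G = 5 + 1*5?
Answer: 20594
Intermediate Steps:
G = 10 (G = 5 + 5 = 10)
A(c) = (-8 + c)*(8 + c)
u(Z, q) = (-166 + q)*(-39 + Z) (u(Z, q) = (Z + (-64 + (-5)²))*(q - 166) = (Z + (-64 + 25))*(-166 + q) = (Z - 39)*(-166 + q) = (-39 + Z)*(-166 + q) = (-166 + q)*(-39 + Z))
20855 - u(t(8, G), 157) = 20855 - (6474 - 166*10 - 39*157 + 10*157) = 20855 - (6474 - 1660 - 6123 + 1570) = 20855 - 1*261 = 20855 - 261 = 20594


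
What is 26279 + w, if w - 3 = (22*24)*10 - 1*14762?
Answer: 16800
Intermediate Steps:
w = -9479 (w = 3 + ((22*24)*10 - 1*14762) = 3 + (528*10 - 14762) = 3 + (5280 - 14762) = 3 - 9482 = -9479)
26279 + w = 26279 - 9479 = 16800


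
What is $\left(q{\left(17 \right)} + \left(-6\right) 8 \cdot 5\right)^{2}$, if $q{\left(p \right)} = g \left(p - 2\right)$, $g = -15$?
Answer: $216225$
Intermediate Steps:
$q{\left(p \right)} = 30 - 15 p$ ($q{\left(p \right)} = - 15 \left(p - 2\right) = - 15 \left(-2 + p\right) = 30 - 15 p$)
$\left(q{\left(17 \right)} + \left(-6\right) 8 \cdot 5\right)^{2} = \left(\left(30 - 255\right) + \left(-6\right) 8 \cdot 5\right)^{2} = \left(\left(30 - 255\right) - 240\right)^{2} = \left(-225 - 240\right)^{2} = \left(-465\right)^{2} = 216225$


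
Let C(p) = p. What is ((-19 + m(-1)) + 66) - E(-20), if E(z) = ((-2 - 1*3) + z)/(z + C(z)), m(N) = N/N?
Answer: 379/8 ≈ 47.375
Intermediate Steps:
m(N) = 1
E(z) = (-5 + z)/(2*z) (E(z) = ((-2 - 1*3) + z)/(z + z) = ((-2 - 3) + z)/((2*z)) = (-5 + z)*(1/(2*z)) = (-5 + z)/(2*z))
((-19 + m(-1)) + 66) - E(-20) = ((-19 + 1) + 66) - (-5 - 20)/(2*(-20)) = (-18 + 66) - (-1)*(-25)/(2*20) = 48 - 1*5/8 = 48 - 5/8 = 379/8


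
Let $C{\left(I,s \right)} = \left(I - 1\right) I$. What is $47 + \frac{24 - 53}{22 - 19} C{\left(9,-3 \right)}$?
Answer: $-649$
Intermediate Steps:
$C{\left(I,s \right)} = I \left(-1 + I\right)$ ($C{\left(I,s \right)} = \left(-1 + I\right) I = I \left(-1 + I\right)$)
$47 + \frac{24 - 53}{22 - 19} C{\left(9,-3 \right)} = 47 + \frac{24 - 53}{22 - 19} \cdot 9 \left(-1 + 9\right) = 47 + - \frac{29}{3} \cdot 9 \cdot 8 = 47 + \left(-29\right) \frac{1}{3} \cdot 72 = 47 - 696 = -649$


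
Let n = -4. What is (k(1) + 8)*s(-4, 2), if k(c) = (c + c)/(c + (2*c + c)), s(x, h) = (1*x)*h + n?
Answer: -102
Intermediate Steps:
s(x, h) = -4 + h*x (s(x, h) = (1*x)*h - 4 = x*h - 4 = h*x - 4 = -4 + h*x)
k(c) = ½ (k(c) = (2*c)/(c + 3*c) = (2*c)/((4*c)) = (2*c)*(1/(4*c)) = ½)
(k(1) + 8)*s(-4, 2) = (½ + 8)*(-4 + 2*(-4)) = 17*(-4 - 8)/2 = (17/2)*(-12) = -102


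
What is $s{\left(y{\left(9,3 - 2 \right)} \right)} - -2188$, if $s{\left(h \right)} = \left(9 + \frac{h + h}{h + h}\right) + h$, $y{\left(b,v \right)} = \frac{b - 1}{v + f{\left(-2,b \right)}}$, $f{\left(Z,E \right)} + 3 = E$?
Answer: $\frac{15394}{7} \approx 2199.1$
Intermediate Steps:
$f{\left(Z,E \right)} = -3 + E$
$y{\left(b,v \right)} = \frac{-1 + b}{-3 + b + v}$ ($y{\left(b,v \right)} = \frac{b - 1}{v + \left(-3 + b\right)} = \frac{-1 + b}{-3 + b + v}$)
$s{\left(h \right)} = 10 + h$ ($s{\left(h \right)} = \left(9 + \frac{2 h}{2 h}\right) + h = \left(9 + 2 h \frac{1}{2 h}\right) + h = \left(9 + 1\right) + h = 10 + h$)
$s{\left(y{\left(9,3 - 2 \right)} \right)} - -2188 = \left(10 + \frac{-1 + 9}{-3 + 9 + \left(3 - 2\right)}\right) - -2188 = \left(10 + \frac{1}{-3 + 9 + \left(3 - 2\right)} 8\right) + 2188 = \left(10 + \frac{1}{-3 + 9 + 1} \cdot 8\right) + 2188 = \left(10 + \frac{1}{7} \cdot 8\right) + 2188 = \left(10 + \frac{8}{7}\right) + 2188 = \frac{78}{7} + 2188 = \frac{15394}{7}$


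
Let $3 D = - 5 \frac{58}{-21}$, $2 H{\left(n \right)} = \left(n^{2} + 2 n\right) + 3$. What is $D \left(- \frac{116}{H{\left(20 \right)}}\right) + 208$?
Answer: $\frac{5737792}{27909} \approx 205.59$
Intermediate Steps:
$H{\left(n \right)} = \frac{3}{2} + n + \frac{n^{2}}{2}$ ($H{\left(n \right)} = \frac{\left(n^{2} + 2 n\right) + 3}{2} = \frac{3 + n^{2} + 2 n}{2} = \frac{3}{2} + n + \frac{n^{2}}{2}$)
$D = \frac{290}{63}$ ($D = \frac{\left(-5\right) \frac{58}{-21}}{3} = \frac{\left(-5\right) 58 \left(- \frac{1}{21}\right)}{3} = \frac{\left(-5\right) \left(- \frac{58}{21}\right)}{3} = \frac{1}{3} \cdot \frac{290}{21} = \frac{290}{63} \approx 4.6032$)
$D \left(- \frac{116}{H{\left(20 \right)}}\right) + 208 = \frac{290 \left(- \frac{116}{\frac{3}{2} + 20 + \frac{20^{2}}{2}}\right)}{63} + 208 = \frac{290 \left(- \frac{116}{\frac{3}{2} + 20 + \frac{1}{2} \cdot 400}\right)}{63} + 208 = \frac{290 \left(- \frac{116}{\frac{3}{2} + 20 + 200}\right)}{63} + 208 = \frac{290 \left(- \frac{116}{\frac{443}{2}}\right)}{63} + 208 = \frac{290 \left(\left(-116\right) \frac{2}{443}\right)}{63} + 208 = \frac{290}{63} \left(- \frac{232}{443}\right) + 208 = - \frac{67280}{27909} + 208 = \frac{5737792}{27909}$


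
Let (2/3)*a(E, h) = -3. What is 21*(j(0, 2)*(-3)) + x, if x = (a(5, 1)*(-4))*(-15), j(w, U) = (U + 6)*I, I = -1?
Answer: 234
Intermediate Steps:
a(E, h) = -9/2 (a(E, h) = (3/2)*(-3) = -9/2)
j(w, U) = -6 - U (j(w, U) = (U + 6)*(-1) = (6 + U)*(-1) = -6 - U)
x = -270 (x = -9/2*(-4)*(-15) = 18*(-15) = -270)
21*(j(0, 2)*(-3)) + x = 21*((-6 - 1*2)*(-3)) - 270 = 21*((-6 - 2)*(-3)) - 270 = 21*(-8*(-3)) - 270 = 21*24 - 270 = 504 - 270 = 234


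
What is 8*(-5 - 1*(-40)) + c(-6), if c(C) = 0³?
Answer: 280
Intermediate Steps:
c(C) = 0
8*(-5 - 1*(-40)) + c(-6) = 8*(-5 - 1*(-40)) + 0 = 8*(-5 + 40) + 0 = 8*35 + 0 = 280 + 0 = 280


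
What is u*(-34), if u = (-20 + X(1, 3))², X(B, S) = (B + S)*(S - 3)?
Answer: -13600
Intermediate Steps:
X(B, S) = (-3 + S)*(B + S) (X(B, S) = (B + S)*(-3 + S) = (-3 + S)*(B + S))
u = 400 (u = (-20 + (3² - 3*1 - 3*3 + 1*3))² = (-20 + (9 - 3 - 9 + 3))² = (-20 + 0)² = (-20)² = 400)
u*(-34) = 400*(-34) = -13600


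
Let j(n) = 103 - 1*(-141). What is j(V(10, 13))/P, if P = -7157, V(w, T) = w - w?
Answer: -244/7157 ≈ -0.034092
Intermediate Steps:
V(w, T) = 0
j(n) = 244 (j(n) = 103 + 141 = 244)
j(V(10, 13))/P = 244/(-7157) = 244*(-1/7157) = -244/7157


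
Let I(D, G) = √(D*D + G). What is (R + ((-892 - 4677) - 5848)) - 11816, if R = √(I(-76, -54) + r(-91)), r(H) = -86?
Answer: -23233 + I*√(86 - √5722) ≈ -23233.0 + 3.2181*I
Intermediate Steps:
I(D, G) = √(G + D²) (I(D, G) = √(D² + G) = √(G + D²))
R = √(-86 + √5722) (R = √(√(-54 + (-76)²) - 86) = √(√(-54 + 5776) - 86) = √(√5722 - 86) = √(-86 + √5722) ≈ 3.2181*I)
(R + ((-892 - 4677) - 5848)) - 11816 = (√(-86 + √5722) + ((-892 - 4677) - 5848)) - 11816 = (√(-86 + √5722) + (-5569 - 5848)) - 11816 = (√(-86 + √5722) - 11417) - 11816 = (-11417 + √(-86 + √5722)) - 11816 = -23233 + √(-86 + √5722)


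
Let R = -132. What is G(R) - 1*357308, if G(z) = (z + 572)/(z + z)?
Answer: -1071929/3 ≈ -3.5731e+5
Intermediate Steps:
G(z) = (572 + z)/(2*z) (G(z) = (572 + z)/((2*z)) = (572 + z)*(1/(2*z)) = (572 + z)/(2*z))
G(R) - 1*357308 = (1/2)*(572 - 132)/(-132) - 1*357308 = (1/2)*(-1/132)*440 - 357308 = -5/3 - 357308 = -1071929/3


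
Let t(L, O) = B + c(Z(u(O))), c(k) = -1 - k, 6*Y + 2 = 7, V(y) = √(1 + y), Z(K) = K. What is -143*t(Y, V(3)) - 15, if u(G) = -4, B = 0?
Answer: -444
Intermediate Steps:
Y = ⅚ (Y = -⅓ + (⅙)*7 = -⅓ + 7/6 = ⅚ ≈ 0.83333)
t(L, O) = 3 (t(L, O) = 0 + (-1 - 1*(-4)) = 0 + (-1 + 4) = 0 + 3 = 3)
-143*t(Y, V(3)) - 15 = -143*3 - 15 = -429 - 15 = -444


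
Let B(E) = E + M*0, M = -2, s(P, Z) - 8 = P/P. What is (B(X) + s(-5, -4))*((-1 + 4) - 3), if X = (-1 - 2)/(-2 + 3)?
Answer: 0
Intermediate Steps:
s(P, Z) = 9 (s(P, Z) = 8 + P/P = 8 + 1 = 9)
X = -3 (X = -3/1 = -3*1 = -3)
B(E) = E (B(E) = E - 2*0 = E + 0 = E)
(B(X) + s(-5, -4))*((-1 + 4) - 3) = (-3 + 9)*((-1 + 4) - 3) = 6*(3 - 3) = 6*0 = 0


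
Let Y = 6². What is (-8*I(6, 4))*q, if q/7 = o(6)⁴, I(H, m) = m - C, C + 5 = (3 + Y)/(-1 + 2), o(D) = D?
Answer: 2177280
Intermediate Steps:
Y = 36
C = 34 (C = -5 + (3 + 36)/(-1 + 2) = -5 + 39/1 = -5 + 39*1 = -5 + 39 = 34)
I(H, m) = -34 + m (I(H, m) = m - 1*34 = m - 34 = -34 + m)
q = 9072 (q = 7*6⁴ = 7*1296 = 9072)
(-8*I(6, 4))*q = -8*(-34 + 4)*9072 = -8*(-30)*9072 = 240*9072 = 2177280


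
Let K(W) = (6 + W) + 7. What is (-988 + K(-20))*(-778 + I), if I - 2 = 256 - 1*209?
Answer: 725355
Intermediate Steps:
K(W) = 13 + W
I = 49 (I = 2 + (256 - 1*209) = 2 + (256 - 209) = 2 + 47 = 49)
(-988 + K(-20))*(-778 + I) = (-988 + (13 - 20))*(-778 + 49) = (-988 - 7)*(-729) = -995*(-729) = 725355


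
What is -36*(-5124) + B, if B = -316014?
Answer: -131550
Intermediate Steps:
-36*(-5124) + B = -36*(-5124) - 316014 = 184464 - 316014 = -131550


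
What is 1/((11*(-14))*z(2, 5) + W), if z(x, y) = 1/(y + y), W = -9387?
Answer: -5/47012 ≈ -0.00010636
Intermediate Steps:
z(x, y) = 1/(2*y)
1/((11*(-14))*z(2, 5) + W) = 1/((11*(-14))*((½)/5) - 9387) = 1/(-77/5 - 9387) = 1/(-47012/5) = -5/47012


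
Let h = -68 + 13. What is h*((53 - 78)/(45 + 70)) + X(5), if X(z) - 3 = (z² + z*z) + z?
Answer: 1609/23 ≈ 69.957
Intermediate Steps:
X(z) = 3 + z + 2*z² (X(z) = 3 + ((z² + z*z) + z) = 3 + ((z² + z²) + z) = 3 + (2*z² + z) = 3 + (z + 2*z²) = 3 + z + 2*z²)
h = -55
h*((53 - 78)/(45 + 70)) + X(5) = -55*(53 - 78)/(45 + 70) + (3 + 5 + 2*5²) = -(-1375)/115 + (3 + 5 + 2*25) = -(-1375)/115 + (3 + 5 + 50) = -55*(-5/23) + 58 = 275/23 + 58 = 1609/23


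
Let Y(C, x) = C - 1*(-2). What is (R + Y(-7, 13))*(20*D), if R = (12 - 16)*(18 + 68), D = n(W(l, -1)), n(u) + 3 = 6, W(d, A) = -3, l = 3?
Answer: -20940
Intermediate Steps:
n(u) = 3 (n(u) = -3 + 6 = 3)
D = 3
Y(C, x) = 2 + C (Y(C, x) = C + 2 = 2 + C)
R = -344 (R = -4*86 = -344)
(R + Y(-7, 13))*(20*D) = (-344 + (2 - 7))*(20*3) = (-344 - 5)*60 = -349*60 = -20940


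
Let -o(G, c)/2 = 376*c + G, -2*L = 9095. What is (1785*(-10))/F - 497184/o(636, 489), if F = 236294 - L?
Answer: 3143219176/2468625375 ≈ 1.2733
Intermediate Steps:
L = -9095/2 (L = -1/2*9095 = -9095/2 ≈ -4547.5)
o(G, c) = -752*c - 2*G (o(G, c) = -2*(376*c + G) = -2*(G + 376*c) = -752*c - 2*G)
F = 481683/2 (F = 236294 - 1*(-9095/2) = 236294 + 9095/2 = 481683/2 ≈ 2.4084e+5)
(1785*(-10))/F - 497184/o(636, 489) = (1785*(-10))/(481683/2) - 497184/(-752*489 - 2*636) = -17850*2/481683 - 497184/(-367728 - 1272) = -11900/160561 - 497184/(-369000) = -11900/160561 - 497184*(-1/369000) = -11900/160561 + 20716/15375 = 3143219176/2468625375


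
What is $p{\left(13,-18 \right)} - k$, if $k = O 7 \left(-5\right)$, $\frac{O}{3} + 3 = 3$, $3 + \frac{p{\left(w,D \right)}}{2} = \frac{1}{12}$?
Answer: $- \frac{35}{6} \approx -5.8333$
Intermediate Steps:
$p{\left(w,D \right)} = - \frac{35}{6}$ ($p{\left(w,D \right)} = -6 + \frac{2}{12} = -6 + 2 \cdot \frac{1}{12} = -6 + \frac{1}{6} = - \frac{35}{6}$)
$O = 0$ ($O = -9 + 3 \cdot 3 = -9 + 9 = 0$)
$k = 0$ ($k = 0 \cdot 7 \left(-5\right) = 0 \left(-5\right) = 0$)
$p{\left(13,-18 \right)} - k = - \frac{35}{6} - 0 = - \frac{35}{6} + 0 = - \frac{35}{6}$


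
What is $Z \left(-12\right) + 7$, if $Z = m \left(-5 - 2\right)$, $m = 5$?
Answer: $427$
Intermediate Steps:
$Z = -35$ ($Z = 5 \left(-5 - 2\right) = 5 \left(-7\right) = -35$)
$Z \left(-12\right) + 7 = \left(-35\right) \left(-12\right) + 7 = 420 + 7 = 427$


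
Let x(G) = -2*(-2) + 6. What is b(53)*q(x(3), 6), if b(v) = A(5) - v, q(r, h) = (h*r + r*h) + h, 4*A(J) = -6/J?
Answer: -33579/5 ≈ -6715.8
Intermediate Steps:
A(J) = -3/(2*J) (A(J) = (-6/J)/4 = -3/(2*J))
x(G) = 10 (x(G) = 4 + 6 = 10)
q(r, h) = h + 2*h*r (q(r, h) = (h*r + h*r) + h = 2*h*r + h = h + 2*h*r)
b(v) = -3/10 - v (b(v) = -3/2/5 - v = -3/2*⅕ - v = -3/10 - v)
b(53)*q(x(3), 6) = (-3/10 - 1*53)*(6*(1 + 2*10)) = (-3/10 - 53)*(6*(1 + 20)) = -1599*21/5 = -533/10*126 = -33579/5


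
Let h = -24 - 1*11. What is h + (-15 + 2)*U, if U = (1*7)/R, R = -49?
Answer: -232/7 ≈ -33.143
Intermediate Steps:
h = -35 (h = -24 - 11 = -35)
U = -1/7 (U = (1*7)/(-49) = 7*(-1/49) = -1/7 ≈ -0.14286)
h + (-15 + 2)*U = -35 + (-15 + 2)*(-1/7) = -35 - 13*(-1/7) = -35 + 13/7 = -232/7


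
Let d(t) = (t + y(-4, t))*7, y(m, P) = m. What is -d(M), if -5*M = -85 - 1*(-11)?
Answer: -378/5 ≈ -75.600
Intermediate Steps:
M = 74/5 (M = -(-85 - 1*(-11))/5 = -(-85 + 11)/5 = -⅕*(-74) = 74/5 ≈ 14.800)
d(t) = -28 + 7*t (d(t) = (t - 4)*7 = (-4 + t)*7 = -28 + 7*t)
-d(M) = -(-28 + 7*(74/5)) = -(-28 + 518/5) = -1*378/5 = -378/5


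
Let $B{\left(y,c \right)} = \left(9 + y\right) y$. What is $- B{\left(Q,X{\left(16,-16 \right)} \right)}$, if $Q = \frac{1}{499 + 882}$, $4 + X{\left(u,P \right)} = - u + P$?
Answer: $- \frac{12430}{1907161} \approx -0.0065175$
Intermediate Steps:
$X{\left(u,P \right)} = -4 + P - u$ ($X{\left(u,P \right)} = -4 + \left(- u + P\right) = -4 + \left(P - u\right) = -4 + P - u$)
$Q = \frac{1}{1381} \approx 0.00072411$
$B{\left(y,c \right)} = y \left(9 + y\right)$
$- B{\left(Q,X{\left(16,-16 \right)} \right)} = - \frac{9 + \frac{1}{1381}}{1381} = - \frac{12430}{1381 \cdot 1381} = \left(-1\right) \frac{12430}{1907161} = - \frac{12430}{1907161}$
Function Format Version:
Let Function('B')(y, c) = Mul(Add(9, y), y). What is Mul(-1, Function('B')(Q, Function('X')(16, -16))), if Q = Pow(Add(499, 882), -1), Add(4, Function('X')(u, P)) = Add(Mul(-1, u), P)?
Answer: Rational(-12430, 1907161) ≈ -0.0065175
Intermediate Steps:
Function('X')(u, P) = Add(-4, P, Mul(-1, u)) (Function('X')(u, P) = Add(-4, Add(Mul(-1, u), P)) = Add(-4, Add(P, Mul(-1, u))) = Add(-4, P, Mul(-1, u)))
Q = Rational(1, 1381) (Q = Pow(1381, -1) = Rational(1, 1381) ≈ 0.00072411)
Function('B')(y, c) = Mul(y, Add(9, y))
Mul(-1, Function('B')(Q, Function('X')(16, -16))) = Mul(-1, Mul(Rational(1, 1381), Add(9, Rational(1, 1381)))) = Mul(-1, Mul(Rational(1, 1381), Rational(12430, 1381))) = Mul(-1, Rational(12430, 1907161)) = Rational(-12430, 1907161)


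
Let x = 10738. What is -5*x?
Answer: -53690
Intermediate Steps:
-5*x = -5*10738 = -53690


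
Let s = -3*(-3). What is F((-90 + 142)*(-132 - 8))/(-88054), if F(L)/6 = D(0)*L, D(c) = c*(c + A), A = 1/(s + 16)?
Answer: 0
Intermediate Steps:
s = 9
A = 1/25 (A = 1/(9 + 16) = 1/25 ≈ 0.040000)
D(c) = c*(1/25 + c) (D(c) = c*(c + 1/25) = c*(1/25 + c))
F(L) = 0 (F(L) = 6*((0*(1/25 + 0))*L) = 6*((0*(1/25))*L) = 6*(0*L) = 6*0 = 0)
F((-90 + 142)*(-132 - 8))/(-88054) = 0/(-88054) = 0*(-1/88054) = 0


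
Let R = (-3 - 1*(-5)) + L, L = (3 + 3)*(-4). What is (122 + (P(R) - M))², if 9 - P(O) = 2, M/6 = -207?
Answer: 1879641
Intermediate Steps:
M = -1242 (M = 6*(-207) = -1242)
L = -24 (L = 6*(-4) = -24)
R = -22 (R = (-3 - 1*(-5)) - 24 = (-3 + 5) - 24 = 2 - 24 = -22)
P(O) = 7 (P(O) = 9 - 1*2 = 9 - 2 = 7)
(122 + (P(R) - M))² = (122 + (7 - 1*(-1242)))² = (122 + (7 + 1242))² = (122 + 1249)² = 1371² = 1879641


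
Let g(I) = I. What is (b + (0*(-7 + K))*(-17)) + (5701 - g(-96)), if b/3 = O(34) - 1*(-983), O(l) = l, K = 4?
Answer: 8848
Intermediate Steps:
b = 3051 (b = 3*(34 - 1*(-983)) = 3*(34 + 983) = 3*1017 = 3051)
(b + (0*(-7 + K))*(-17)) + (5701 - g(-96)) = (3051 + (0*(-7 + 4))*(-17)) + (5701 - 1*(-96)) = (3051 + (0*(-3))*(-17)) + (5701 + 96) = (3051 + 0*(-17)) + 5797 = (3051 + 0) + 5797 = 3051 + 5797 = 8848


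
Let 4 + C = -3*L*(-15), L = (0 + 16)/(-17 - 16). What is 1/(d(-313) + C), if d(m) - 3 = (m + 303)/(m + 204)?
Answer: -1199/27249 ≈ -0.044002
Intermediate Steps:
d(m) = 3 + (303 + m)/(204 + m) (d(m) = 3 + (m + 303)/(m + 204) = 3 + (303 + m)/(204 + m))
L = -16/33 (L = 16/(-33) = 16*(-1/33) = -16/33 ≈ -0.48485)
C = -284/11 (C = -4 - 3*(-16/33)*(-15) = -4 + (16/11)*(-15) = -4 - 240/11 = -284/11 ≈ -25.818)
1/(d(-313) + C) = 1/((915 + 4*(-313))/(204 - 313) - 284/11) = 1/((915 - 1252)/(-109) - 284/11) = 1/(-1/109*(-337) - 284/11) = 1/(337/109 - 284/11) = 1/(-27249/1199) = -1199/27249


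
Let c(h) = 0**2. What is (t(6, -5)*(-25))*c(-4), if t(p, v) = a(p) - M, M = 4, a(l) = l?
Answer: 0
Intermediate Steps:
c(h) = 0
t(p, v) = -4 + p (t(p, v) = p - 1*4 = p - 4 = -4 + p)
(t(6, -5)*(-25))*c(-4) = ((-4 + 6)*(-25))*0 = (2*(-25))*0 = -50*0 = 0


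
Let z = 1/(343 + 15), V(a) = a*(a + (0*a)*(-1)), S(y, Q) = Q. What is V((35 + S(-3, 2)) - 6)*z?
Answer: 961/358 ≈ 2.6844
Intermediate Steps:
V(a) = a² (V(a) = a*(a + 0*(-1)) = a*(a + 0) = a*a = a²)
z = 1/358 ≈ 0.0027933
V((35 + S(-3, 2)) - 6)*z = ((35 + 2) - 6)²*(1/358) = (37 - 6)²*(1/358) = 31²*(1/358) = 961*(1/358) = 961/358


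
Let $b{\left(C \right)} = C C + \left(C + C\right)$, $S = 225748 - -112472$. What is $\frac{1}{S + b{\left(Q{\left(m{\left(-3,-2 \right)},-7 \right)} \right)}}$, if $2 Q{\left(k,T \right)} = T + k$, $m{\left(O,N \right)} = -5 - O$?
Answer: $\frac{4}{1352925} \approx 2.9566 \cdot 10^{-6}$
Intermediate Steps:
$S = 338220$ ($S = 225748 + 112472 = 338220$)
$Q{\left(k,T \right)} = \frac{T}{2} + \frac{k}{2}$ ($Q{\left(k,T \right)} = \frac{T + k}{2} = \frac{T}{2} + \frac{k}{2}$)
$b{\left(C \right)} = C^{2} + 2 C$
$\frac{1}{S + b{\left(Q{\left(m{\left(-3,-2 \right)},-7 \right)} \right)}} = \frac{1}{338220 + \left(\frac{1}{2} \left(-7\right) + \frac{-5 - -3}{2}\right) \left(2 + \left(\frac{1}{2} \left(-7\right) + \frac{-5 - -3}{2}\right)\right)} = \frac{1}{338220 + \left(- \frac{7}{2} + \frac{-5 + 3}{2}\right) \left(2 - \left(\frac{7}{2} - \frac{-5 + 3}{2}\right)\right)} = \frac{1}{338220 + \left(- \frac{7}{2} + \frac{1}{2} \left(-2\right)\right) \left(2 + \left(- \frac{7}{2} + \frac{1}{2} \left(-2\right)\right)\right)} = \frac{1}{338220 + \left(- \frac{7}{2} - 1\right) \left(2 - \frac{9}{2}\right)} = \frac{1}{338220 - \frac{9 \left(2 - \frac{9}{2}\right)}{2}} = \frac{1}{338220 - - \frac{45}{4}} = \frac{1}{338220 + \frac{45}{4}} = \frac{1}{\frac{1352925}{4}} = \frac{4}{1352925}$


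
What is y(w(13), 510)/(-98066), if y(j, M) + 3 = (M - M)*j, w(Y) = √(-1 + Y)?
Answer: 3/98066 ≈ 3.0592e-5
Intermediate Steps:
y(j, M) = -3 (y(j, M) = -3 + (M - M)*j = -3 + 0*j = -3 + 0 = -3)
y(w(13), 510)/(-98066) = -3/(-98066) = -3*(-1/98066) = 3/98066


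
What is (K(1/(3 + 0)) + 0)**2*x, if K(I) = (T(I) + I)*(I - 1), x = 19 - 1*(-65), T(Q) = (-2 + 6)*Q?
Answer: 2800/27 ≈ 103.70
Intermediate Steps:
T(Q) = 4*Q
x = 84 (x = 19 + 65 = 84)
K(I) = 5*I*(-1 + I) (K(I) = (4*I + I)*(I - 1) = (5*I)*(-1 + I) = 5*I*(-1 + I))
(K(1/(3 + 0)) + 0)**2*x = (5*(-1 + 1/(3 + 0))/(3 + 0) + 0)**2*84 = (5*(-1 + 1/3)/3 + 0)**2*84 = (5*(1/3)*(-1 + 1/3) + 0)**2*84 = (5*(1/3)*(-2/3) + 0)**2*84 = (-10/9 + 0)**2*84 = (-10/9)**2*84 = (100/81)*84 = 2800/27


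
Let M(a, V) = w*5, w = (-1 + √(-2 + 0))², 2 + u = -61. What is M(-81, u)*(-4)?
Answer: 20 + 40*I*√2 ≈ 20.0 + 56.569*I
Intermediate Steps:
u = -63 (u = -2 - 61 = -63)
w = (-1 + I*√2)² (w = (-1 + √(-2))² = (-1 + I*√2)² ≈ -1.0 - 2.8284*I)
M(a, V) = 5*(1 - I*√2)² (M(a, V) = (1 - I*√2)²*5 = 5*(1 - I*√2)²)
M(-81, u)*(-4) = (5*(1 - I*√2)²)*(-4) = -20*(1 - I*√2)²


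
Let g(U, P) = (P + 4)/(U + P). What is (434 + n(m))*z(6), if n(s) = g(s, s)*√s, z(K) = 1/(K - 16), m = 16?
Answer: -873/20 ≈ -43.650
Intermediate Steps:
g(U, P) = (4 + P)/(P + U)
z(K) = 1/(-16 + K)
n(s) = (4 + s)/(2*√s) (n(s) = ((4 + s)/(s + s))*√s = ((4 + s)/((2*s)))*√s = ((1/(2*s))*(4 + s))*√s = ((4 + s)/(2*s))*√s = (4 + s)/(2*√s))
(434 + n(m))*z(6) = (434 + (4 + 16)/(2*√16))/(-16 + 6) = (434 + (½)*(¼)*20)/(-10) = (434 + 5/2)*(-⅒) = (873/2)*(-⅒) = -873/20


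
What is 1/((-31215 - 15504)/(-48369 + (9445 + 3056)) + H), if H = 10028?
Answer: 11956/119910341 ≈ 9.9708e-5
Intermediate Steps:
1/((-31215 - 15504)/(-48369 + (9445 + 3056)) + H) = 1/((-31215 - 15504)/(-48369 + (9445 + 3056)) + 10028) = 1/(-46719/(-48369 + 12501) + 10028) = 1/(-46719/(-35868) + 10028) = 1/(-46719*(-1/35868) + 10028) = 1/(15573/11956 + 10028) = 1/(119910341/11956) = 11956/119910341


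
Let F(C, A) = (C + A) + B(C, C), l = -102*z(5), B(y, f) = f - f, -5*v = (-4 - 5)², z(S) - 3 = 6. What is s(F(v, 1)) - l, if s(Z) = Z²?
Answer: 28726/25 ≈ 1149.0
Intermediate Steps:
z(S) = 9 (z(S) = 3 + 6 = 9)
v = -81/5 (v = -(-4 - 5)²/5 = -⅕*(-9)² = -⅕*81 = -81/5 ≈ -16.200)
B(y, f) = 0
l = -918 (l = -102*9 = -918)
F(C, A) = A + C (F(C, A) = (C + A) + 0 = (A + C) + 0 = A + C)
s(F(v, 1)) - l = (1 - 81/5)² - 1*(-918) = (-76/5)² + 918 = 5776/25 + 918 = 28726/25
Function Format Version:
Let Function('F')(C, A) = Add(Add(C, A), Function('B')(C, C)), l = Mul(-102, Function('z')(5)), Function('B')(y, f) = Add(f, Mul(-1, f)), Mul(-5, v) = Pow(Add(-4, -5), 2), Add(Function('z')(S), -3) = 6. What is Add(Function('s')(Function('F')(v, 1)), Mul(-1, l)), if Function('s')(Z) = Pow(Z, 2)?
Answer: Rational(28726, 25) ≈ 1149.0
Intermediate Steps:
Function('z')(S) = 9 (Function('z')(S) = Add(3, 6) = 9)
v = Rational(-81, 5) (v = Mul(Rational(-1, 5), Pow(Add(-4, -5), 2)) = Mul(Rational(-1, 5), Pow(-9, 2)) = Mul(Rational(-1, 5), 81) = Rational(-81, 5) ≈ -16.200)
Function('B')(y, f) = 0
l = -918 (l = Mul(-102, 9) = -918)
Function('F')(C, A) = Add(A, C) (Function('F')(C, A) = Add(Add(C, A), 0) = Add(Add(A, C), 0) = Add(A, C))
Add(Function('s')(Function('F')(v, 1)), Mul(-1, l)) = Add(Pow(Add(1, Rational(-81, 5)), 2), Mul(-1, -918)) = Add(Pow(Rational(-76, 5), 2), 918) = Add(Rational(5776, 25), 918) = Rational(28726, 25)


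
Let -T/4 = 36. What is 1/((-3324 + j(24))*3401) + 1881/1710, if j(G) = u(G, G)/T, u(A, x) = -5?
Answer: 17906811121/16278920510 ≈ 1.1000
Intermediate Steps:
T = -144 (T = -4*36 = -144)
j(G) = 5/144 (j(G) = -5/(-144) = -5*(-1/144) = 5/144)
1/((-3324 + j(24))*3401) + 1881/1710 = 1/((-3324 + 5/144)*3401) + 1881/1710 = (1/3401)/(-478651/144) + 1881*(1/1710) = -144/478651*1/3401 + 11/10 = -144/1627892051 + 11/10 = 17906811121/16278920510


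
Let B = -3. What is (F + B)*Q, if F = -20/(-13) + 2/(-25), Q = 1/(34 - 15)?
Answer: -501/6175 ≈ -0.081134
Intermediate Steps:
Q = 1/19 ≈ 0.052632
F = 474/325 (F = -20*(-1/13) + 2*(-1/25) = 20/13 - 2/25 = 474/325 ≈ 1.4585)
(F + B)*Q = (474/325 - 3)*(1/19) = -501/325*1/19 = -501/6175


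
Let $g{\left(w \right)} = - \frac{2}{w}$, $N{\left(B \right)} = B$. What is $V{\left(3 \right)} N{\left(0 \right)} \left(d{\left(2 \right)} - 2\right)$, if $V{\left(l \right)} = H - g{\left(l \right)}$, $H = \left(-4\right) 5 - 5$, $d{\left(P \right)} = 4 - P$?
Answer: $0$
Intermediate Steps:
$H = -25$ ($H = -20 - 5 = -25$)
$V{\left(l \right)} = -25 + \frac{2}{l}$ ($V{\left(l \right)} = -25 - - \frac{2}{l} = -25 + \frac{2}{l}$)
$V{\left(3 \right)} N{\left(0 \right)} \left(d{\left(2 \right)} - 2\right) = \left(-25 + \frac{2}{3}\right) 0 \left(\left(4 - 2\right) - 2\right) = \left(-25 + 2 \cdot \frac{1}{3}\right) 0 \left(\left(4 - 2\right) - 2\right) = \left(-25 + \frac{2}{3}\right) 0 \left(2 - 2\right) = \left(- \frac{73}{3}\right) 0 \cdot 0 = 0 \cdot 0 = 0$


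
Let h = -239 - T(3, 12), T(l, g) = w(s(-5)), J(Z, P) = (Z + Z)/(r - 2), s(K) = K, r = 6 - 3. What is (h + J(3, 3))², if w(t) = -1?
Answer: 53824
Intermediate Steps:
r = 3
J(Z, P) = 2*Z (J(Z, P) = (Z + Z)/(3 - 2) = (2*Z)/1 = (2*Z)*1 = 2*Z)
T(l, g) = -1
h = -238 (h = -239 - 1*(-1) = -239 + 1 = -238)
(h + J(3, 3))² = (-238 + 2*3)² = (-238 + 6)² = (-232)² = 53824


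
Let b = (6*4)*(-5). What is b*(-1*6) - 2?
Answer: 718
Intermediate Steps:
b = -120 (b = 24*(-5) = -120)
b*(-1*6) - 2 = -(-120)*6 - 2 = -120*(-6) - 2 = 720 - 2 = 718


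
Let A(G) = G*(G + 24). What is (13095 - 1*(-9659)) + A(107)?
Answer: 36771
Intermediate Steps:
A(G) = G*(24 + G)
(13095 - 1*(-9659)) + A(107) = (13095 - 1*(-9659)) + 107*(24 + 107) = (13095 + 9659) + 107*131 = 22754 + 14017 = 36771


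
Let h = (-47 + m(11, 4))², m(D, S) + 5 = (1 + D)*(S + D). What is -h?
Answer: -16384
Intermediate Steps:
m(D, S) = -5 + (1 + D)*(D + S) (m(D, S) = -5 + (1 + D)*(S + D) = -5 + (1 + D)*(D + S))
h = 16384 (h = (-47 + (-5 + 11 + 4 + 11² + 11*4))² = (-47 + (-5 + 11 + 4 + 121 + 44))² = (-47 + 175)² = 128² = 16384)
-h = -1*16384 = -16384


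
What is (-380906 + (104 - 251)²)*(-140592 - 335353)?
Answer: 171005610665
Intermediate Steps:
(-380906 + (104 - 251)²)*(-140592 - 335353) = (-380906 + (-147)²)*(-475945) = (-380906 + 21609)*(-475945) = -359297*(-475945) = 171005610665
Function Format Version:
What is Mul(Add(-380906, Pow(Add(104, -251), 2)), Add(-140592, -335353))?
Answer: 171005610665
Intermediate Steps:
Mul(Add(-380906, Pow(Add(104, -251), 2)), Add(-140592, -335353)) = Mul(Add(-380906, Pow(-147, 2)), -475945) = Mul(Add(-380906, 21609), -475945) = Mul(-359297, -475945) = 171005610665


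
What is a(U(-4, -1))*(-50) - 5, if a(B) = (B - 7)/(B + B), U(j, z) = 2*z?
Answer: -235/2 ≈ -117.50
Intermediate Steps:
a(B) = (-7 + B)/(2*B) (a(B) = (-7 + B)/((2*B)) = (-7 + B)*(1/(2*B)) = (-7 + B)/(2*B))
a(U(-4, -1))*(-50) - 5 = ((-7 + 2*(-1))/(2*((2*(-1)))))*(-50) - 5 = ((½)*(-7 - 2)/(-2))*(-50) - 5 = ((½)*(-½)*(-9))*(-50) - 5 = (9/4)*(-50) - 5 = -225/2 - 5 = -235/2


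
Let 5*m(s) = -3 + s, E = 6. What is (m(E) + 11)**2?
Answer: 3364/25 ≈ 134.56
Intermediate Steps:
m(s) = -3/5 + s/5 (m(s) = (-3 + s)/5 = -3/5 + s/5)
(m(E) + 11)**2 = ((-3/5 + (1/5)*6) + 11)**2 = ((-3/5 + 6/5) + 11)**2 = (3/5 + 11)**2 = (58/5)**2 = 3364/25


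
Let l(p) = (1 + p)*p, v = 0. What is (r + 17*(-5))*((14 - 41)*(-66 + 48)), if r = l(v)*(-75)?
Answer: -41310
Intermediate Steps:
l(p) = p*(1 + p)
r = 0 (r = (0*(1 + 0))*(-75) = (0*1)*(-75) = 0*(-75) = 0)
(r + 17*(-5))*((14 - 41)*(-66 + 48)) = (0 + 17*(-5))*((14 - 41)*(-66 + 48)) = (0 - 85)*(-27*(-18)) = -85*486 = -41310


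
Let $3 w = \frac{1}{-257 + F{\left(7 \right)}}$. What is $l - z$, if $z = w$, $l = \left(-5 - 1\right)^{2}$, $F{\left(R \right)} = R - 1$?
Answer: $\frac{27109}{753} \approx 36.001$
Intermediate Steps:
$F{\left(R \right)} = -1 + R$
$l = 36$ ($l = \left(-6\right)^{2} = 36$)
$w = - \frac{1}{753}$ ($w = \frac{1}{3 \left(-257 + \left(-1 + 7\right)\right)} = \frac{1}{3 \left(-257 + 6\right)} = \frac{1}{3 \left(-251\right)} = \frac{1}{3} \left(- \frac{1}{251}\right) = - \frac{1}{753} \approx -0.001328$)
$z = - \frac{1}{753} \approx -0.001328$
$l - z = 36 - - \frac{1}{753} = 36 + \frac{1}{753} = \frac{27109}{753}$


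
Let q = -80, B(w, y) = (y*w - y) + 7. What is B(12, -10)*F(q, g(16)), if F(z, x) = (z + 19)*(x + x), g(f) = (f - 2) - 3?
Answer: 138226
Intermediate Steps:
B(w, y) = 7 - y + w*y (B(w, y) = (w*y - y) + 7 = (-y + w*y) + 7 = 7 - y + w*y)
g(f) = -5 + f (g(f) = (-2 + f) - 3 = -5 + f)
F(z, x) = 2*x*(19 + z) (F(z, x) = (19 + z)*(2*x) = 2*x*(19 + z))
B(12, -10)*F(q, g(16)) = (7 - 1*(-10) + 12*(-10))*(2*(-5 + 16)*(19 - 80)) = (7 + 10 - 120)*(2*11*(-61)) = -103*(-1342) = 138226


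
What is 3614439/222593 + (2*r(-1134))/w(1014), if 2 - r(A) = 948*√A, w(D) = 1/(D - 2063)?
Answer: -930385789/222593 + 17900136*I*√14 ≈ -4179.8 + 6.6976e+7*I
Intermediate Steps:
w(D) = 1/(-2063 + D)
r(A) = 2 - 948*√A
3614439/222593 + (2*r(-1134))/w(1014) = 3614439/222593 + (2*(2 - 8532*I*√14))/(1/(-2063 + 1014)) = 3614439*(1/222593) + (2*(2 - 8532*I*√14))/(1/(-1049)) = 3614439/222593 + (2*(2 - 8532*I*√14))/(-1/1049) = 3614439/222593 + (4 - 17064*I*√14)*(-1049) = 3614439/222593 + (-4196 + 17900136*I*√14) = -930385789/222593 + 17900136*I*√14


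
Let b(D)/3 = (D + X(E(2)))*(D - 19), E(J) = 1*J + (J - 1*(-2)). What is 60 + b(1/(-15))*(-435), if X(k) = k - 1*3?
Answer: 365236/5 ≈ 73047.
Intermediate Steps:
E(J) = 2 + 2*J (E(J) = J + (J + 2) = J + (2 + J) = 2 + 2*J)
X(k) = -3 + k (X(k) = k - 3 = -3 + k)
b(D) = 3*(-19 + D)*(3 + D) (b(D) = 3*((D + (-3 + (2 + 2*2)))*(D - 19)) = 3*((D + (-3 + (2 + 4)))*(-19 + D)) = 3*((D + (-3 + 6))*(-19 + D)) = 3*((D + 3)*(-19 + D)) = 3*((3 + D)*(-19 + D)) = 3*((-19 + D)*(3 + D)) = 3*(-19 + D)*(3 + D))
60 + b(1/(-15))*(-435) = 60 + (-171 - 48/(-15) + 3*(1/(-15))²)*(-435) = 60 + (-171 - 48*(-1/15) + 3*(-1/15)²)*(-435) = 60 + (-171 + 16/5 + 3*(1/225))*(-435) = 60 + (-171 + 16/5 + 1/75)*(-435) = 60 - 12584/75*(-435) = 60 + 364936/5 = 365236/5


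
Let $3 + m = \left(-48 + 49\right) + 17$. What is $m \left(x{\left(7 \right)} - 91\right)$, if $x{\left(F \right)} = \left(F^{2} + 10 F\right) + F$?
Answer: $525$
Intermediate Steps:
$x{\left(F \right)} = F^{2} + 11 F$
$m = 15$ ($m = -3 + \left(\left(-48 + 49\right) + 17\right) = -3 + \left(1 + 17\right) = -3 + 18 = 15$)
$m \left(x{\left(7 \right)} - 91\right) = 15 \left(7 \left(11 + 7\right) - 91\right) = 15 \left(7 \cdot 18 - 91\right) = 15 \left(126 - 91\right) = 15 \cdot 35 = 525$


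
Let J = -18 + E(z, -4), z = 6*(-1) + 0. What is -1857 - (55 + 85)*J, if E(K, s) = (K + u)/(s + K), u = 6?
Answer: 663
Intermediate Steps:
z = -6 (z = -6 + 0 = -6)
E(K, s) = (6 + K)/(K + s) (E(K, s) = (K + 6)/(s + K) = (6 + K)/(K + s))
J = -18 (J = -18 + (6 - 6)/(-6 - 4) = -18 + 0/(-10) = -18 - ⅒*0 = -18 + 0 = -18)
-1857 - (55 + 85)*J = -1857 - (55 + 85)*(-18) = -1857 - 140*(-18) = -1857 - 1*(-2520) = -1857 + 2520 = 663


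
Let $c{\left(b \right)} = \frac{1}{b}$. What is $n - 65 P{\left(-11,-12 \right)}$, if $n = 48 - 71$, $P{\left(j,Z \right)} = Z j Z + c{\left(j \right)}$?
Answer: $\frac{1132372}{11} \approx 1.0294 \cdot 10^{5}$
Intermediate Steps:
$P{\left(j,Z \right)} = \frac{1}{j} + j Z^{2}$ ($P{\left(j,Z \right)} = Z j Z + \frac{1}{j} = j Z^{2} + \frac{1}{j} = \frac{1}{j} + j Z^{2}$)
$n = -23$ ($n = 48 - 71 = -23$)
$n - 65 P{\left(-11,-12 \right)} = -23 - 65 \left(\frac{1}{-11} - 11 \left(-12\right)^{2}\right) = -23 - 65 \left(- \frac{1}{11} - 1584\right) = -23 - - \frac{1132625}{11} = -23 + \frac{1132625}{11} = \frac{1132372}{11}$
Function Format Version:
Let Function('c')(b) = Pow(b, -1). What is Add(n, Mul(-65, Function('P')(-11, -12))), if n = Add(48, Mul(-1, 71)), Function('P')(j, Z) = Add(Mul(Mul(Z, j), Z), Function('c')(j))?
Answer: Rational(1132372, 11) ≈ 1.0294e+5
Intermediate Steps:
Function('P')(j, Z) = Add(Pow(j, -1), Mul(j, Pow(Z, 2))) (Function('P')(j, Z) = Add(Mul(Mul(Z, j), Z), Pow(j, -1)) = Add(Mul(j, Pow(Z, 2)), Pow(j, -1)) = Add(Pow(j, -1), Mul(j, Pow(Z, 2))))
n = -23 (n = Add(48, -71) = -23)
Add(n, Mul(-65, Function('P')(-11, -12))) = Add(-23, Mul(-65, Add(Pow(-11, -1), Mul(-11, Pow(-12, 2))))) = Add(-23, Mul(-65, Add(Rational(-1, 11), Mul(-11, 144)))) = Add(-23, Mul(-65, Add(Rational(-1, 11), -1584))) = Add(-23, Mul(-65, Rational(-17425, 11))) = Add(-23, Rational(1132625, 11)) = Rational(1132372, 11)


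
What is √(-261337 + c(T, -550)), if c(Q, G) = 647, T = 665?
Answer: I*√260690 ≈ 510.58*I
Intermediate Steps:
√(-261337 + c(T, -550)) = √(-261337 + 647) = √(-260690) = I*√260690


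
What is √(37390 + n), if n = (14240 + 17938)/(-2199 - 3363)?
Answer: √3569482201/309 ≈ 193.35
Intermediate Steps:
n = -5363/927 (n = 32178/(-5562) = 32178*(-1/5562) = -5363/927 ≈ -5.7853)
√(37390 + n) = √(37390 - 5363/927) = √(34655167/927) = √3569482201/309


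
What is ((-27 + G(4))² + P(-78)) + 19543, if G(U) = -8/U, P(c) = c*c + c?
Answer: 26390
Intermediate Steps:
P(c) = c + c² (P(c) = c² + c = c + c²)
((-27 + G(4))² + P(-78)) + 19543 = ((-27 - 8/4)² - 78*(1 - 78)) + 19543 = ((-27 - 8*¼)² - 78*(-77)) + 19543 = ((-27 - 2)² + 6006) + 19543 = ((-29)² + 6006) + 19543 = (841 + 6006) + 19543 = 6847 + 19543 = 26390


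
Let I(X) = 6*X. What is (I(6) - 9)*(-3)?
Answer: -81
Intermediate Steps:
(I(6) - 9)*(-3) = (6*6 - 9)*(-3) = (36 - 9)*(-3) = 27*(-3) = -81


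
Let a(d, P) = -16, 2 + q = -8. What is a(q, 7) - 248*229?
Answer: -56808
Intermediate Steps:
q = -10 (q = -2 - 8 = -10)
a(q, 7) - 248*229 = -16 - 248*229 = -16 - 56792 = -56808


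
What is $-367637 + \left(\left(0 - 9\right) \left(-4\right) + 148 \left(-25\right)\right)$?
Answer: $-371301$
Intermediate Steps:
$-367637 + \left(\left(0 - 9\right) \left(-4\right) + 148 \left(-25\right)\right) = -367637 - 3664 = -371301$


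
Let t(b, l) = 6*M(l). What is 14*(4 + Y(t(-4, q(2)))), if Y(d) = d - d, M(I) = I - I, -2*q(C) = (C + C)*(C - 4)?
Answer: 56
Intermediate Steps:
q(C) = -C*(-4 + C) (q(C) = -(C + C)*(C - 4)/2 = -2*C*(-4 + C)/2 = -C*(-4 + C))
M(I) = 0
t(b, l) = 0 (t(b, l) = 6*0 = 0)
Y(d) = 0
14*(4 + Y(t(-4, q(2)))) = 14*(4 + 0) = 14*4 = 56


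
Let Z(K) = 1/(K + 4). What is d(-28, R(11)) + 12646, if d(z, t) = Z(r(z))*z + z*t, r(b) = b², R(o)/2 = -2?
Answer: 2513319/197 ≈ 12758.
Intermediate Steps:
R(o) = -4 (R(o) = 2*(-2) = -4)
Z(K) = 1/(4 + K)
d(z, t) = t*z + z/(4 + z²) (d(z, t) = z/(4 + z²) + z*t = z/(4 + z²) + t*z = t*z + z/(4 + z²))
d(-28, R(11)) + 12646 = -28*(1 - 4*(4 + (-28)²))/(4 + (-28)²) + 12646 = -28*(1 - 4*(4 + 784))/(4 + 784) + 12646 = -28*(1 - 4*788)/788 + 12646 = -28*1/788*(1 - 3152) + 12646 = -28*1/788*(-3151) + 12646 = 22057/197 + 12646 = 2513319/197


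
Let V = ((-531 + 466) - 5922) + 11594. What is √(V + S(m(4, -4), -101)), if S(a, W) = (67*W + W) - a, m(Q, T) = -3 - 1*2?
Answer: 2*I*√314 ≈ 35.44*I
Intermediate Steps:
m(Q, T) = -5 (m(Q, T) = -3 - 2 = -5)
V = 5607 (V = (-65 - 5922) + 11594 = -5987 + 11594 = 5607)
S(a, W) = -a + 68*W (S(a, W) = 68*W - a = -a + 68*W)
√(V + S(m(4, -4), -101)) = √(5607 + (-1*(-5) + 68*(-101))) = √(5607 + (5 - 6868)) = √(5607 - 6863) = √(-1256) = 2*I*√314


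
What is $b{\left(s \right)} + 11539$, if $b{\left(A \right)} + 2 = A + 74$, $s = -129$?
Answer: $11482$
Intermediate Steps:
$b{\left(A \right)} = 72 + A$ ($b{\left(A \right)} = -2 + \left(A + 74\right) = -2 + \left(74 + A\right) = 72 + A$)
$b{\left(s \right)} + 11539 = \left(72 - 129\right) + 11539 = -57 + 11539 = 11482$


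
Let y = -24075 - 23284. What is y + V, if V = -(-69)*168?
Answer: -35767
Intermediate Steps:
y = -47359
V = 11592 (V = -1*(-11592) = 11592)
y + V = -47359 + 11592 = -35767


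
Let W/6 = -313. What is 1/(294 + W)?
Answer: -1/1584 ≈ -0.00063131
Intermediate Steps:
W = -1878 (W = 6*(-313) = -1878)
1/(294 + W) = 1/(294 - 1878) = 1/(-1584) = -1/1584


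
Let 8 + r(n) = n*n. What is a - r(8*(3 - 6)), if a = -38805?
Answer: -39373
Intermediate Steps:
r(n) = -8 + n² (r(n) = -8 + n*n = -8 + n²)
a - r(8*(3 - 6)) = -38805 - (-8 + (8*(3 - 6))²) = -38805 - (-8 + (8*(-3))²) = -38805 - (-8 + (-24)²) = -38805 - (-8 + 576) = -38805 - 1*568 = -38805 - 568 = -39373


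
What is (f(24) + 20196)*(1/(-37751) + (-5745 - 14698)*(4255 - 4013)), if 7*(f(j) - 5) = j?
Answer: -26413932703354717/264257 ≈ -9.9956e+10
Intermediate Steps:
f(j) = 5 + j/7
(f(24) + 20196)*(1/(-37751) + (-5745 - 14698)*(4255 - 4013)) = ((5 + (⅐)*24) + 20196)*(1/(-37751) + (-5745 - 14698)*(4255 - 4013)) = ((5 + 24/7) + 20196)*(-1/37751 - 20443*242) = (59/7 + 20196)*(-1/37751 - 4947206) = (141431/7)*(-186761973707/37751) = -26413932703354717/264257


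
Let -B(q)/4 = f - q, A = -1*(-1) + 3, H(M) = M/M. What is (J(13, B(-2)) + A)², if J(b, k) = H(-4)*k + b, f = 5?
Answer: 121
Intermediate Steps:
H(M) = 1
A = 4 (A = 1 + 3 = 4)
B(q) = -20 + 4*q (B(q) = -4*(5 - q) = -20 + 4*q)
J(b, k) = b + k (J(b, k) = 1*k + b = k + b = b + k)
(J(13, B(-2)) + A)² = ((13 + (-20 + 4*(-2))) + 4)² = ((13 + (-20 - 8)) + 4)² = ((13 - 28) + 4)² = (-15 + 4)² = (-11)² = 121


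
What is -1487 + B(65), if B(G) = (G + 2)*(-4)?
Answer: -1755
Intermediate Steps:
B(G) = -8 - 4*G (B(G) = (2 + G)*(-4) = -8 - 4*G)
-1487 + B(65) = -1487 + (-8 - 4*65) = -1487 + (-8 - 260) = -1487 - 268 = -1755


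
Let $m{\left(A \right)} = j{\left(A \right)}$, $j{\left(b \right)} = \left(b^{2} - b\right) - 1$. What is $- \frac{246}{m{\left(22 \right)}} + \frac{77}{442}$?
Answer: $- \frac{73235}{203762} \approx -0.35941$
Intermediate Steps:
$j{\left(b \right)} = -1 + b^{2} - b$
$m{\left(A \right)} = -1 + A^{2} - A$
$- \frac{246}{m{\left(22 \right)}} + \frac{77}{442} = - \frac{246}{-1 + 22^{2} - 22} + \frac{77}{442} = - \frac{246}{-1 + 484 - 22} + 77 \cdot \frac{1}{442} = - \frac{246}{461} + \frac{77}{442} = - \frac{73235}{203762}$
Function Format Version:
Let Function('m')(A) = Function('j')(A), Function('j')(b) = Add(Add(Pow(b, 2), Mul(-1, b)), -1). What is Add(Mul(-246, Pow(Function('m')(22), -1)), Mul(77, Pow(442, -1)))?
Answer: Rational(-73235, 203762) ≈ -0.35941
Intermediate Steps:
Function('j')(b) = Add(-1, Pow(b, 2), Mul(-1, b))
Function('m')(A) = Add(-1, Pow(A, 2), Mul(-1, A))
Add(Mul(-246, Pow(Function('m')(22), -1)), Mul(77, Pow(442, -1))) = Add(Mul(-246, Pow(Add(-1, Pow(22, 2), Mul(-1, 22)), -1)), Mul(77, Pow(442, -1))) = Add(Mul(-246, Pow(Add(-1, 484, -22), -1)), Mul(77, Rational(1, 442))) = Add(Mul(-246, Pow(461, -1)), Rational(77, 442)) = Add(Mul(-246, Rational(1, 461)), Rational(77, 442)) = Add(Rational(-246, 461), Rational(77, 442)) = Rational(-73235, 203762)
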